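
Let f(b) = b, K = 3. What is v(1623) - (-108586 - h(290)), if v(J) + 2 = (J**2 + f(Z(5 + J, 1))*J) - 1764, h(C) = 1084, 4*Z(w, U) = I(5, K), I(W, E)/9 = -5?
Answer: 10895097/4 ≈ 2.7238e+6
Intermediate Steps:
I(W, E) = -45 (I(W, E) = 9*(-5) = -45)
Z(w, U) = -45/4 (Z(w, U) = (1/4)*(-45) = -45/4)
v(J) = -1766 + J**2 - 45*J/4 (v(J) = -2 + ((J**2 - 45*J/4) - 1764) = -2 + (-1764 + J**2 - 45*J/4) = -1766 + J**2 - 45*J/4)
v(1623) - (-108586 - h(290)) = (-1766 + 1623**2 - 45/4*1623) - (-108586 - 1*1084) = (-1766 + 2634129 - 73035/4) - (-108586 - 1084) = 10456417/4 - 1*(-109670) = 10456417/4 + 109670 = 10895097/4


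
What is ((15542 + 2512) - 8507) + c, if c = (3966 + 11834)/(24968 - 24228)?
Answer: 354029/37 ≈ 9568.3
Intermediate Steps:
c = 790/37 (c = 15800/740 = 15800*(1/740) = 790/37 ≈ 21.351)
((15542 + 2512) - 8507) + c = ((15542 + 2512) - 8507) + 790/37 = (18054 - 8507) + 790/37 = 9547 + 790/37 = 354029/37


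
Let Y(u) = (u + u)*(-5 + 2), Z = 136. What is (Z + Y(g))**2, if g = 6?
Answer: 10000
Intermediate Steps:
Y(u) = -6*u (Y(u) = (2*u)*(-3) = -6*u)
(Z + Y(g))**2 = (136 - 6*6)**2 = (136 - 36)**2 = 100**2 = 10000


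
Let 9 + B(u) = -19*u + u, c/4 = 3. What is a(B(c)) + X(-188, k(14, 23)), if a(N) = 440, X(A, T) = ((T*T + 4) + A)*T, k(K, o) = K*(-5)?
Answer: -329680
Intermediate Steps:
c = 12 (c = 4*3 = 12)
k(K, o) = -5*K
B(u) = -9 - 18*u (B(u) = -9 + (-19*u + u) = -9 - 18*u)
X(A, T) = T*(4 + A + T**2) (X(A, T) = ((T**2 + 4) + A)*T = ((4 + T**2) + A)*T = (4 + A + T**2)*T = T*(4 + A + T**2))
a(B(c)) + X(-188, k(14, 23)) = 440 + (-5*14)*(4 - 188 + (-5*14)**2) = 440 - 70*(4 - 188 + (-70)**2) = 440 - 70*(4 - 188 + 4900) = 440 - 70*4716 = 440 - 330120 = -329680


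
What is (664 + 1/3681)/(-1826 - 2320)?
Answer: -2444185/15261426 ≈ -0.16015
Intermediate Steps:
(664 + 1/3681)/(-1826 - 2320) = (664 + 1/3681)/(-4146) = (2444185/3681)*(-1/4146) = -2444185/15261426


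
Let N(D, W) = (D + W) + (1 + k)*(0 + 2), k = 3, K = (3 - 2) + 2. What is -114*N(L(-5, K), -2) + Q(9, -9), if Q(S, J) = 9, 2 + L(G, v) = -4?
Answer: 9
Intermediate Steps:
K = 3 (K = 1 + 2 = 3)
L(G, v) = -6 (L(G, v) = -2 - 4 = -6)
N(D, W) = 8 + D + W (N(D, W) = (D + W) + (1 + 3)*(0 + 2) = (D + W) + 4*2 = (D + W) + 8 = 8 + D + W)
-114*N(L(-5, K), -2) + Q(9, -9) = -114*(8 - 6 - 2) + 9 = -114*0 + 9 = 0 + 9 = 9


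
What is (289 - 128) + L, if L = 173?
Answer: 334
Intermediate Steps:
(289 - 128) + L = (289 - 128) + 173 = 161 + 173 = 334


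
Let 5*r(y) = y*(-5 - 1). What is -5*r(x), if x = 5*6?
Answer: 180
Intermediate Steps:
x = 30
r(y) = -6*y/5 (r(y) = (y*(-5 - 1))/5 = (y*(-6))/5 = (-6*y)/5 = -6*y/5)
-5*r(x) = -(-6)*30 = -5*(-36) = 180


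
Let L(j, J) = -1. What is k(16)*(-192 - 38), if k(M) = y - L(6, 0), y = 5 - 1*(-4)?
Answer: -2300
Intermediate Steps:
y = 9 (y = 5 + 4 = 9)
k(M) = 10 (k(M) = 9 - 1*(-1) = 9 + 1 = 10)
k(16)*(-192 - 38) = 10*(-192 - 38) = 10*(-230) = -2300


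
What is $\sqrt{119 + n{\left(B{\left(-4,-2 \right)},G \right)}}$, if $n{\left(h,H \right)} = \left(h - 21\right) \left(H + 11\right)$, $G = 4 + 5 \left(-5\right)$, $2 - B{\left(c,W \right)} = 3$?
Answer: $\sqrt{339} \approx 18.412$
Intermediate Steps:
$B{\left(c,W \right)} = -1$ ($B{\left(c,W \right)} = 2 - 3 = -1$)
$G = -21$ ($G = 4 - 25 = -21$)
$n{\left(h,H \right)} = \left(-21 + h\right) \left(11 + H\right)$
$\sqrt{119 + n{\left(B{\left(-4,-2 \right)},G \right)}} = \sqrt{119 - -220} = \sqrt{119 + \left(-231 + 441 - 11 + 21\right)} = \sqrt{119 + 220} = \sqrt{339}$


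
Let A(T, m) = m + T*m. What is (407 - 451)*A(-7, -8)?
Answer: -2112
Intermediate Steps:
(407 - 451)*A(-7, -8) = (407 - 451)*(-8*(1 - 7)) = -(-352)*(-6) = -44*48 = -2112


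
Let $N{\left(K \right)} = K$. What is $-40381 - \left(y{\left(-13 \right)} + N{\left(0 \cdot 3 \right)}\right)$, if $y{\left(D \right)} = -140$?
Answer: $-40241$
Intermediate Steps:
$-40381 - \left(y{\left(-13 \right)} + N{\left(0 \cdot 3 \right)}\right) = -40381 - \left(-140 + 0 \cdot 3\right) = -40381 - \left(-140 + 0\right) = -40381 - -140 = -40381 + 140 = -40241$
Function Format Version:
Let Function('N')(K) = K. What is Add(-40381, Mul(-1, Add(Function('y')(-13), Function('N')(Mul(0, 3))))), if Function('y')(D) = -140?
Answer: -40241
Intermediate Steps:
Add(-40381, Mul(-1, Add(Function('y')(-13), Function('N')(Mul(0, 3))))) = Add(-40381, Mul(-1, Add(-140, Mul(0, 3)))) = Add(-40381, Mul(-1, Add(-140, 0))) = Add(-40381, Mul(-1, -140)) = Add(-40381, 140) = -40241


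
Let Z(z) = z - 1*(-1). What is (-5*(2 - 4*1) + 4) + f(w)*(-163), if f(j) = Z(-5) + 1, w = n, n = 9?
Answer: 503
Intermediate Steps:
Z(z) = 1 + z (Z(z) = z + 1 = 1 + z)
w = 9
f(j) = -3 (f(j) = (1 - 5) + 1 = -4 + 1 = -3)
(-5*(2 - 4*1) + 4) + f(w)*(-163) = (-5*(2 - 4*1) + 4) - 3*(-163) = (-5*(2 - 4) + 4) + 489 = (-5*(-2) + 4) + 489 = (10 + 4) + 489 = 14 + 489 = 503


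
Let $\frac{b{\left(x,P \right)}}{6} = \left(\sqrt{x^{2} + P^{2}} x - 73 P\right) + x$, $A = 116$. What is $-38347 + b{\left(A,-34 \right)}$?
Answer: $-22759 + 1392 \sqrt{3653} \approx 61374.0$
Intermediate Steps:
$b{\left(x,P \right)} = - 438 P + 6 x + 6 x \sqrt{P^{2} + x^{2}}$ ($b{\left(x,P \right)} = 6 \left(\left(\sqrt{x^{2} + P^{2}} x - 73 P\right) + x\right) = 6 \left(\left(\sqrt{P^{2} + x^{2}} x - 73 P\right) + x\right) = 6 \left(\left(x \sqrt{P^{2} + x^{2}} - 73 P\right) + x\right) = 6 \left(\left(- 73 P + x \sqrt{P^{2} + x^{2}}\right) + x\right) = 6 \left(x - 73 P + x \sqrt{P^{2} + x^{2}}\right) = - 438 P + 6 x + 6 x \sqrt{P^{2} + x^{2}}$)
$-38347 + b{\left(A,-34 \right)} = -38347 + \left(\left(-438\right) \left(-34\right) + 6 \cdot 116 + 6 \cdot 116 \sqrt{\left(-34\right)^{2} + 116^{2}}\right) = -38347 + \left(14892 + 696 + 6 \cdot 116 \sqrt{1156 + 13456}\right) = -38347 + \left(14892 + 696 + 6 \cdot 116 \sqrt{14612}\right) = -38347 + \left(14892 + 696 + 6 \cdot 116 \cdot 2 \sqrt{3653}\right) = -38347 + \left(14892 + 696 + 1392 \sqrt{3653}\right) = -38347 + \left(15588 + 1392 \sqrt{3653}\right) = -22759 + 1392 \sqrt{3653}$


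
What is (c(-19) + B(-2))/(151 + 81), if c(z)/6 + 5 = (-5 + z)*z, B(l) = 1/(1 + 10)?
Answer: 29767/2552 ≈ 11.664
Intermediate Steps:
B(l) = 1/11
c(z) = -30 + 6*z*(-5 + z) (c(z) = -30 + 6*((-5 + z)*z) = -30 + 6*(z*(-5 + z)) = -30 + 6*z*(-5 + z))
(c(-19) + B(-2))/(151 + 81) = ((-30 - 30*(-19) + 6*(-19)**2) + 1/11)/(151 + 81) = ((-30 + 570 + 6*361) + 1/11)/232 = ((-30 + 570 + 2166) + 1/11)*(1/232) = (2706 + 1/11)*(1/232) = (29767/11)*(1/232) = 29767/2552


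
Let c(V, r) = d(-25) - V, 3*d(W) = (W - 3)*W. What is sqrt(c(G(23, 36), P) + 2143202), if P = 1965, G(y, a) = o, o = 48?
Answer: sqrt(19290486)/3 ≈ 1464.0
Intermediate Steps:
G(y, a) = 48
d(W) = W*(-3 + W)/3 (d(W) = ((W - 3)*W)/3 = ((-3 + W)*W)/3 = (W*(-3 + W))/3 = W*(-3 + W)/3)
c(V, r) = 700/3 - V (c(V, r) = (1/3)*(-25)*(-3 - 25) - V = (1/3)*(-25)*(-28) - V = 700/3 - V)
sqrt(c(G(23, 36), P) + 2143202) = sqrt((700/3 - 1*48) + 2143202) = sqrt((700/3 - 48) + 2143202) = sqrt(556/3 + 2143202) = sqrt(6430162/3) = sqrt(19290486)/3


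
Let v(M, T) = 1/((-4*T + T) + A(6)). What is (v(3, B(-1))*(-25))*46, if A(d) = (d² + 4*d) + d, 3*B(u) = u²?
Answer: -230/13 ≈ -17.692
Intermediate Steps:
B(u) = u²/3
A(d) = d² + 5*d
v(M, T) = 1/(66 - 3*T) (v(M, T) = 1/((-4*T + T) + 6*(5 + 6)) = 1/(-3*T + 6*11) = 1/(-3*T + 66) = 1/(66 - 3*T))
(v(3, B(-1))*(-25))*46 = (-1/(-66 + 3*((⅓)*(-1)²))*(-25))*46 = (-1/(-66 + 3*((⅓)*1))*(-25))*46 = (-1/(-66 + 3*(⅓))*(-25))*46 = (-1/(-66 + 1)*(-25))*46 = (-1/(-65)*(-25))*46 = (-1*(-1/65)*(-25))*46 = ((1/65)*(-25))*46 = -5/13*46 = -230/13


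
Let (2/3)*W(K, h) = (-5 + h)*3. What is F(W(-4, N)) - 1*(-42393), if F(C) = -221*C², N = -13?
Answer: -1407588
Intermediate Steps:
W(K, h) = -45/2 + 9*h/2 (W(K, h) = 3*((-5 + h)*3)/2 = 3*(-15 + 3*h)/2 = -45/2 + 9*h/2)
F(W(-4, N)) - 1*(-42393) = -221*(-45/2 + (9/2)*(-13))² - 1*(-42393) = -221*(-45/2 - 117/2)² + 42393 = -221*(-81)² + 42393 = -221*6561 + 42393 = -1449981 + 42393 = -1407588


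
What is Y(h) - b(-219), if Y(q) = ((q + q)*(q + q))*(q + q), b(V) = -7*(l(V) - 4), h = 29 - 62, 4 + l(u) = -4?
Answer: -287580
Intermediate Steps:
l(u) = -8 (l(u) = -4 - 4 = -8)
h = -33
b(V) = 84 (b(V) = -7*(-8 - 4) = -7*(-12) = 84)
Y(q) = 8*q³ (Y(q) = ((2*q)*(2*q))*(2*q) = (4*q²)*(2*q) = 8*q³)
Y(h) - b(-219) = 8*(-33)³ - 1*84 = 8*(-35937) - 84 = -287496 - 84 = -287580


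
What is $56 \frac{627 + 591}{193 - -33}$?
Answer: $\frac{34104}{113} \approx 301.81$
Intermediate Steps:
$56 \frac{627 + 591}{193 - -33} = 56 \frac{1218}{193 + 33} = 56 \cdot \frac{1218}{226} = 56 \cdot 1218 \cdot \frac{1}{226} = 56 \cdot \frac{609}{113} = \frac{34104}{113}$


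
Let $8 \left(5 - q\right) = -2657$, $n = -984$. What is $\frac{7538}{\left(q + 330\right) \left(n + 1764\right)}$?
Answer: $\frac{15076}{1040715} \approx 0.014486$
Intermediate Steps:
$q = \frac{2697}{8}$ ($q = 5 - - \frac{2657}{8} = 5 + \frac{2657}{8} = \frac{2697}{8} \approx 337.13$)
$\frac{7538}{\left(q + 330\right) \left(n + 1764\right)} = \frac{7538}{\left(\frac{2697}{8} + 330\right) \left(-984 + 1764\right)} = \frac{7538}{\frac{5337}{8} \cdot 780} = \frac{7538}{\frac{1040715}{2}} = 7538 \cdot \frac{2}{1040715} = \frac{15076}{1040715}$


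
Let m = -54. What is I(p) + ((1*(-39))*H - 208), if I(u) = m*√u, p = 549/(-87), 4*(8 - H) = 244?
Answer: 1859 - 54*I*√5307/29 ≈ 1859.0 - 135.65*I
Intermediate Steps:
H = -53 (H = 8 - ¼*244 = 8 - 61 = -53)
p = -183/29 (p = 549*(-1/87) = -183/29 ≈ -6.3103)
I(u) = -54*√u
I(p) + ((1*(-39))*H - 208) = -54*I*√5307/29 + ((1*(-39))*(-53) - 208) = -54*I*√5307/29 + (-39*(-53) - 208) = -54*I*√5307/29 + (2067 - 208) = -54*I*√5307/29 + 1859 = 1859 - 54*I*√5307/29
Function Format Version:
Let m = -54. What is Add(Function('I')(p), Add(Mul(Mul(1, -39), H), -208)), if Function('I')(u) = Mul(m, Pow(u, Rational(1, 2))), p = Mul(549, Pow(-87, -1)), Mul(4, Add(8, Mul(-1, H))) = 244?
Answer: Add(1859, Mul(Rational(-54, 29), I, Pow(5307, Rational(1, 2)))) ≈ Add(1859.0, Mul(-135.65, I))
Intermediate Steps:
H = -53 (H = Add(8, Mul(Rational(-1, 4), 244)) = Add(8, -61) = -53)
p = Rational(-183, 29) (p = Mul(549, Rational(-1, 87)) = Rational(-183, 29) ≈ -6.3103)
Function('I')(u) = Mul(-54, Pow(u, Rational(1, 2)))
Add(Function('I')(p), Add(Mul(Mul(1, -39), H), -208)) = Add(Mul(-54, Pow(Rational(-183, 29), Rational(1, 2))), Add(Mul(Mul(1, -39), -53), -208)) = Add(Mul(-54, Mul(Rational(1, 29), I, Pow(5307, Rational(1, 2)))), Add(Mul(-39, -53), -208)) = Add(Mul(Rational(-54, 29), I, Pow(5307, Rational(1, 2))), Add(2067, -208)) = Add(Mul(Rational(-54, 29), I, Pow(5307, Rational(1, 2))), 1859) = Add(1859, Mul(Rational(-54, 29), I, Pow(5307, Rational(1, 2))))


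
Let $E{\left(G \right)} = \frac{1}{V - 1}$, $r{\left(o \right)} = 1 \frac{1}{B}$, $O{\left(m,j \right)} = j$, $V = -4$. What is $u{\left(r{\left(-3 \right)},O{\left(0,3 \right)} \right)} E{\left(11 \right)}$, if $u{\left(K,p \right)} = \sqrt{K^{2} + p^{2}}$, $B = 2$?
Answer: $- \frac{\sqrt{37}}{10} \approx -0.60828$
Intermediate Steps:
$r{\left(o \right)} = \frac{1}{2}$ ($r{\left(o \right)} = 1 \cdot \frac{1}{2} = \frac{1}{2}$)
$E{\left(G \right)} = - \frac{1}{5}$ ($E{\left(G \right)} = \frac{1}{-4 - 1} = \frac{1}{-5} = - \frac{1}{5}$)
$u{\left(r{\left(-3 \right)},O{\left(0,3 \right)} \right)} E{\left(11 \right)} = \sqrt{\left(\frac{1}{2}\right)^{2} + 3^{2}} \left(- \frac{1}{5}\right) = \sqrt{\frac{1}{4} + 9} \left(- \frac{1}{5}\right) = \sqrt{\frac{37}{4}} \left(- \frac{1}{5}\right) = \frac{\sqrt{37}}{2} \left(- \frac{1}{5}\right) = - \frac{\sqrt{37}}{10}$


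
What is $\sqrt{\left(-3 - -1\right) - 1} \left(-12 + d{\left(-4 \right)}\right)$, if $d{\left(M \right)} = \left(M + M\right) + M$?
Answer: $- 24 i \sqrt{3} \approx - 41.569 i$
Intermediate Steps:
$d{\left(M \right)} = 3 M$ ($d{\left(M \right)} = 2 M + M = 3 M$)
$\sqrt{\left(-3 - -1\right) - 1} \left(-12 + d{\left(-4 \right)}\right) = \sqrt{\left(-3 - -1\right) - 1} \left(-12 + 3 \left(-4\right)\right) = \sqrt{\left(-3 + 1\right) - 1} \left(-12 - 12\right) = \sqrt{-2 - 1} \left(-24\right) = \sqrt{-3} \left(-24\right) = i \sqrt{3} \left(-24\right) = - 24 i \sqrt{3}$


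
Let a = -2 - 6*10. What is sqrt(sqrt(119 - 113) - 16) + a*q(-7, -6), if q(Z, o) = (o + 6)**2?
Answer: sqrt(-16 + sqrt(6)) ≈ 3.6811*I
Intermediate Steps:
q(Z, o) = (6 + o)**2
a = -62 (a = -2 - 60 = -62)
sqrt(sqrt(119 - 113) - 16) + a*q(-7, -6) = sqrt(sqrt(119 - 113) - 16) - 62*(6 - 6)**2 = sqrt(sqrt(6) - 16) - 62*0**2 = sqrt(-16 + sqrt(6)) - 62*0 = sqrt(-16 + sqrt(6)) + 0 = sqrt(-16 + sqrt(6))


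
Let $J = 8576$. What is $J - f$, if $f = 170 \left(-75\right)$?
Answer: $21326$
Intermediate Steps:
$f = -12750$
$J - f = 8576 - -12750 = 8576 + 12750 = 21326$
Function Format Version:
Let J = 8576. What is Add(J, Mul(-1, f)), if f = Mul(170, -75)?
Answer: 21326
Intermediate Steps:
f = -12750
Add(J, Mul(-1, f)) = Add(8576, Mul(-1, -12750)) = Add(8576, 12750) = 21326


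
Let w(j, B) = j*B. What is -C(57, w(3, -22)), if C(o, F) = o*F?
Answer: 3762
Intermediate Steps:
w(j, B) = B*j
C(o, F) = F*o
-C(57, w(3, -22)) = -(-22*3)*57 = -(-66)*57 = -1*(-3762) = 3762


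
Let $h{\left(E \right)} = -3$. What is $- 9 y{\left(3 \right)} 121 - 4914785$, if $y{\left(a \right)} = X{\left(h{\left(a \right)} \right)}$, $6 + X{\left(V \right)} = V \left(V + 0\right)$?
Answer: $-4918052$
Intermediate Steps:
$X{\left(V \right)} = -6 + V^{2}$ ($X{\left(V \right)} = -6 + V \left(V + 0\right) = -6 + V V = -6 + V^{2}$)
$y{\left(a \right)} = 3$ ($y{\left(a \right)} = -6 + \left(-3\right)^{2} = -6 + 9 = 3$)
$- 9 y{\left(3 \right)} 121 - 4914785 = \left(-9\right) 3 \cdot 121 - 4914785 = \left(-27\right) 121 - 4914785 = -3267 - 4914785 = -4918052$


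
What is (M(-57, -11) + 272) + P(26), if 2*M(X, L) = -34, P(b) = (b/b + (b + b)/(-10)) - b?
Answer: 1124/5 ≈ 224.80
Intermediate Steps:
P(b) = 1 - 6*b/5 (P(b) = (1 + (2*b)*(-1/10)) - b = (1 - b/5) - b = 1 - 6*b/5)
M(X, L) = -17 (M(X, L) = (1/2)*(-34) = -17)
(M(-57, -11) + 272) + P(26) = (-17 + 272) + (1 - 6/5*26) = 255 + (1 - 156/5) = 255 - 151/5 = 1124/5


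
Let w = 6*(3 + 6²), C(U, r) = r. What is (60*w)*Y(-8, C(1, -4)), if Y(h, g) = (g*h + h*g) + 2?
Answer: 926640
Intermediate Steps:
Y(h, g) = 2 + 2*g*h (Y(h, g) = (g*h + g*h) + 2 = 2*g*h + 2 = 2 + 2*g*h)
w = 234 (w = 6*(3 + 36) = 6*39 = 234)
(60*w)*Y(-8, C(1, -4)) = (60*234)*(2 + 2*(-4)*(-8)) = 14040*(2 + 64) = 14040*66 = 926640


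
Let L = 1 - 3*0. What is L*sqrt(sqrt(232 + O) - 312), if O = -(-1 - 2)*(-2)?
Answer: sqrt(-312 + sqrt(226)) ≈ 17.233*I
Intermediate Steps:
O = -6 (O = -1*(-3)*(-2) = 3*(-2) = -6)
L = 1 (L = 1 + 0 = 1)
L*sqrt(sqrt(232 + O) - 312) = 1*sqrt(sqrt(232 - 6) - 312) = 1*sqrt(sqrt(226) - 312) = 1*sqrt(-312 + sqrt(226)) = sqrt(-312 + sqrt(226))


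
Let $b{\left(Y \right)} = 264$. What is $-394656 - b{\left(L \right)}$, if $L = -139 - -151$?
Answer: $-394920$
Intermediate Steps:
$L = 12$ ($L = -139 + 151 = 12$)
$-394656 - b{\left(L \right)} = -394656 - 264 = -394920$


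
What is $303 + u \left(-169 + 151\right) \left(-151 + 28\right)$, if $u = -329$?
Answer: $-728103$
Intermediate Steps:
$303 + u \left(-169 + 151\right) \left(-151 + 28\right) = 303 - 329 \left(-169 + 151\right) \left(-151 + 28\right) = 303 - 329 \left(\left(-18\right) \left(-123\right)\right) = 303 - 728406 = -728103$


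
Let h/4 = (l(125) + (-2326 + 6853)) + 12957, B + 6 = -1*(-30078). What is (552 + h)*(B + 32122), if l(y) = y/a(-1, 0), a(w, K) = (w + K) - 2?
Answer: 13120695016/3 ≈ 4.3736e+9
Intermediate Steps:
a(w, K) = -2 + K + w (a(w, K) = (K + w) - 2 = -2 + K + w)
l(y) = -y/3 (l(y) = y/(-2 + 0 - 1) = y/(-3) = y*(-⅓) = -y/3)
B = 30072 (B = -6 - 1*(-30078) = -6 + 30078 = 30072)
h = 209308/3 (h = 4*((-⅓*125 + (-2326 + 6853)) + 12957) = 4*((-125/3 + 4527) + 12957) = 4*(13456/3 + 12957) = 4*(52327/3) = 209308/3 ≈ 69769.)
(552 + h)*(B + 32122) = (552 + 209308/3)*(30072 + 32122) = (210964/3)*62194 = 13120695016/3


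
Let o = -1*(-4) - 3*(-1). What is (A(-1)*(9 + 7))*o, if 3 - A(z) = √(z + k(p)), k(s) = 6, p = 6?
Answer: 336 - 112*√5 ≈ 85.560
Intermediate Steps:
o = 7 (o = 4 + 3 = 7)
A(z) = 3 - √(6 + z) (A(z) = 3 - √(z + 6) = 3 - √(6 + z))
(A(-1)*(9 + 7))*o = ((3 - √(6 - 1))*(9 + 7))*7 = ((3 - √5)*16)*7 = (48 - 16*√5)*7 = 336 - 112*√5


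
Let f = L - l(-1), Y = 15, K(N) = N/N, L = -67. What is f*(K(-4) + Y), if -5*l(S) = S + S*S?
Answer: -1072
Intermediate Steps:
K(N) = 1
l(S) = -S/5 - S²/5 (l(S) = -(S + S*S)/5 = -(S + S²)/5 = -S/5 - S²/5)
f = -67 (f = -67 - (-1)*(-1)*(1 - 1)/5 = -67 - (-1)*(-1)*0/5 = -67 - 1*0 = -67 + 0 = -67)
f*(K(-4) + Y) = -67*(1 + 15) = -67*16 = -1072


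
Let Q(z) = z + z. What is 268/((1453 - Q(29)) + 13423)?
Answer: 134/7409 ≈ 0.018086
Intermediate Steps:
Q(z) = 2*z
268/((1453 - Q(29)) + 13423) = 268/((1453 - 2*29) + 13423) = 268/((1453 - 1*58) + 13423) = 268/((1453 - 58) + 13423) = 268/(1395 + 13423) = 268/14818 = (1/14818)*268 = 134/7409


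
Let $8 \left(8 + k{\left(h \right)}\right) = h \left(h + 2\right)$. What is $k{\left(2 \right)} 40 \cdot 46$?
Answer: $-12880$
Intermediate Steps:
$k{\left(h \right)} = -8 + \frac{h \left(2 + h\right)}{8}$ ($k{\left(h \right)} = -8 + \frac{h \left(h + 2\right)}{8} = -8 + \frac{h \left(2 + h\right)}{8}$)
$k{\left(2 \right)} 40 \cdot 46 = \left(-8 + \frac{1}{4} \cdot 2 + \frac{2^{2}}{8}\right) 40 \cdot 46 = \left(-8 + \frac{1}{2} + \frac{1}{8} \cdot 4\right) 40 \cdot 46 = \left(-8 + \frac{1}{2} + \frac{1}{2}\right) 40 \cdot 46 = \left(-7\right) 40 \cdot 46 = \left(-280\right) 46 = -12880$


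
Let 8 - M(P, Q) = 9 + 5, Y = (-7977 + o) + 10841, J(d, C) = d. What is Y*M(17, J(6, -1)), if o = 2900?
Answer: -34584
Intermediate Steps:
Y = 5764 (Y = (-7977 + 2900) + 10841 = -5077 + 10841 = 5764)
M(P, Q) = -6 (M(P, Q) = 8 - (9 + 5) = 8 - 1*14 = 8 - 14 = -6)
Y*M(17, J(6, -1)) = 5764*(-6) = -34584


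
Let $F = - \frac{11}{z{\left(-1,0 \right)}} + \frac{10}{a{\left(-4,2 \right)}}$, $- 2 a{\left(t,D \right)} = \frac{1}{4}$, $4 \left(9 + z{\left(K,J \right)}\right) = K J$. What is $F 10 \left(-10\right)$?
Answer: $\frac{70900}{9} \approx 7877.8$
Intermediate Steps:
$z{\left(K,J \right)} = -9 + \frac{J K}{4}$ ($z{\left(K,J \right)} = -9 + \frac{K J}{4} = -9 + \frac{J K}{4}$)
$a{\left(t,D \right)} = - \frac{1}{8}$ ($a{\left(t,D \right)} = - \frac{1}{2 \cdot 4} = \left(- \frac{1}{2}\right) \frac{1}{4} = - \frac{1}{8}$)
$F = - \frac{709}{9}$ ($F = - \frac{11}{-9 + \frac{1}{4} \cdot 0 \left(-1\right)} + \frac{10}{- \frac{1}{8}} = - \frac{11}{-9 + 0} + 10 \left(-8\right) = - \frac{11}{-9} - 80 = \left(-11\right) \left(- \frac{1}{9}\right) - 80 = \frac{11}{9} - 80 = - \frac{709}{9} \approx -78.778$)
$F 10 \left(-10\right) = \left(- \frac{709}{9}\right) 10 \left(-10\right) = \left(- \frac{7090}{9}\right) \left(-10\right) = \frac{70900}{9}$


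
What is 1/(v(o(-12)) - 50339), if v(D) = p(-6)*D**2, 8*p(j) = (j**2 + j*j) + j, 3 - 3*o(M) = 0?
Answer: -4/201323 ≈ -1.9869e-5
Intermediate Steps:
o(M) = 1 (o(M) = 1 - 1/3*0 = 1 + 0 = 1)
p(j) = j**2/4 + j/8 (p(j) = ((j**2 + j*j) + j)/8 = ((j**2 + j**2) + j)/8 = (2*j**2 + j)/8 = (j + 2*j**2)/8 = j**2/4 + j/8)
v(D) = 33*D**2/4 (v(D) = ((1/8)*(-6)*(1 + 2*(-6)))*D**2 = ((1/8)*(-6)*(1 - 12))*D**2 = ((1/8)*(-6)*(-11))*D**2 = 33*D**2/4)
1/(v(o(-12)) - 50339) = 1/((33/4)*1**2 - 50339) = 1/((33/4)*1 - 50339) = 1/(33/4 - 50339) = 1/(-201323/4) = -4/201323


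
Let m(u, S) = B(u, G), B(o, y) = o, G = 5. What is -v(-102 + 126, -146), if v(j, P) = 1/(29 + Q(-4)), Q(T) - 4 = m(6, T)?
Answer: -1/39 ≈ -0.025641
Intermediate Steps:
m(u, S) = u
Q(T) = 10 (Q(T) = 4 + 6 = 10)
v(j, P) = 1/39 (v(j, P) = 1/(29 + 10) = 1/39)
-v(-102 + 126, -146) = -1*1/39 = -1/39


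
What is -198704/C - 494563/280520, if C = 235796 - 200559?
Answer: -73167362511/9884683240 ≈ -7.4021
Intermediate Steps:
C = 35237
-198704/C - 494563/280520 = -198704/35237 - 494563/280520 = -73167362511/9884683240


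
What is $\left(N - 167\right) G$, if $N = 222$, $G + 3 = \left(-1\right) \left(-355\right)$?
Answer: $19360$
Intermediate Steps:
$G = 352$ ($G = -3 - -355 = -3 + 355 = 352$)
$\left(N - 167\right) G = \left(222 - 167\right) 352 = 55 \cdot 352 = 19360$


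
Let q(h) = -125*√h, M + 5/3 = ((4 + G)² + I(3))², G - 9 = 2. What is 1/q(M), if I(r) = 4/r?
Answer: -3*√461026/57628250 ≈ -3.5347e-5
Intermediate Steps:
G = 11 (G = 9 + 2 = 11)
M = 461026/9 (M = -5/3 + ((4 + 11)² + 4/3)² = -5/3 + (15² + 4*(⅓))² = -5/3 + (225 + 4/3)² = -5/3 + (679/3)² = -5/3 + 461041/9 = 461026/9 ≈ 51225.)
1/q(M) = 1/(-125*√461026/3) = -3*√461026/57628250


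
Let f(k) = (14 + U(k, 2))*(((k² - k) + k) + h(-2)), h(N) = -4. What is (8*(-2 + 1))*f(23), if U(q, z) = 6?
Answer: -84000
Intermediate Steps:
f(k) = -80 + 20*k² (f(k) = (14 + 6)*(((k² - k) + k) - 4) = 20*(k² - 4) = 20*(-4 + k²) = -80 + 20*k²)
(8*(-2 + 1))*f(23) = (8*(-2 + 1))*(-80 + 20*23²) = (8*(-1))*(-80 + 20*529) = -8*(-80 + 10580) = -8*10500 = -84000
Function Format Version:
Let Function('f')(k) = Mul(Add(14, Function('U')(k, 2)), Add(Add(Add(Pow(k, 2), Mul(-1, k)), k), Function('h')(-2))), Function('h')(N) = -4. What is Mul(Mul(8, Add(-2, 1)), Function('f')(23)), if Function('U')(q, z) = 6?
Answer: -84000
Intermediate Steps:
Function('f')(k) = Add(-80, Mul(20, Pow(k, 2))) (Function('f')(k) = Mul(Add(14, 6), Add(Add(Add(Pow(k, 2), Mul(-1, k)), k), -4)) = Mul(20, Add(Pow(k, 2), -4)) = Mul(20, Add(-4, Pow(k, 2))) = Add(-80, Mul(20, Pow(k, 2))))
Mul(Mul(8, Add(-2, 1)), Function('f')(23)) = Mul(Mul(8, Add(-2, 1)), Add(-80, Mul(20, Pow(23, 2)))) = Mul(Mul(8, -1), Add(-80, Mul(20, 529))) = Mul(-8, Add(-80, 10580)) = Mul(-8, 10500) = -84000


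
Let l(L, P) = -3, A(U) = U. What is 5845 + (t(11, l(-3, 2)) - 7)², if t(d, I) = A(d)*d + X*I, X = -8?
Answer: 24889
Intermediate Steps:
t(d, I) = d² - 8*I (t(d, I) = d*d - 8*I = d² - 8*I)
5845 + (t(11, l(-3, 2)) - 7)² = 5845 + ((11² - 8*(-3)) - 7)² = 5845 + ((121 + 24) - 7)² = 5845 + (145 - 7)² = 5845 + 138² = 5845 + 19044 = 24889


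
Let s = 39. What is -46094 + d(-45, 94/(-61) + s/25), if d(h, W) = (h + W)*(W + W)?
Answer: -107201337318/2325625 ≈ -46096.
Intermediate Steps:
d(h, W) = 2*W*(W + h) (d(h, W) = (W + h)*(2*W) = 2*W*(W + h))
-46094 + d(-45, 94/(-61) + s/25) = -46094 + 2*(94/(-61) + 39/25)*((94/(-61) + 39/25) - 45) = -46094 + 2*(94*(-1/61) + 39*(1/25))*((94*(-1/61) + 39*(1/25)) - 45) = -46094 + 2*(-94/61 + 39/25)*((-94/61 + 39/25) - 45) = -46094 + 2*(29/1525)*(29/1525 - 45) = -46094 + 2*(29/1525)*(-68596/1525) = -46094 - 3978568/2325625 = -107201337318/2325625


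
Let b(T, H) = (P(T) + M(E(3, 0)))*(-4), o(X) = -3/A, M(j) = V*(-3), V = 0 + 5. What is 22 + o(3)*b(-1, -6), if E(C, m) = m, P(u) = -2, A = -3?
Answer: 90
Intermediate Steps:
V = 5
M(j) = -15 (M(j) = 5*(-3) = -15)
o(X) = 1 (o(X) = -3/(-3) = -3*(-1/3) = 1)
b(T, H) = 68 (b(T, H) = (-2 - 15)*(-4) = -17*(-4) = 68)
22 + o(3)*b(-1, -6) = 22 + 1*68 = 22 + 68 = 90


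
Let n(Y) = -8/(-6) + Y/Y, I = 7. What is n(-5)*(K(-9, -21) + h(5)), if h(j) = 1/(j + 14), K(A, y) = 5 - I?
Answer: -259/57 ≈ -4.5439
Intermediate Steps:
K(A, y) = -2 (K(A, y) = 5 - 1*7 = 5 - 7 = -2)
h(j) = 1/(14 + j)
n(Y) = 7/3 (n(Y) = -8*(-1/6) + 1 = 4/3 + 1 = 7/3)
n(-5)*(K(-9, -21) + h(5)) = 7*(-2 + 1/(14 + 5))/3 = 7*(-2 + 1/19)/3 = (7/3)*(-37/19) = -259/57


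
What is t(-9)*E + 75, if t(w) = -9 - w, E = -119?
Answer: 75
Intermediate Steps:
t(-9)*E + 75 = (-9 - 1*(-9))*(-119) + 75 = (-9 + 9)*(-119) + 75 = 0*(-119) + 75 = 0 + 75 = 75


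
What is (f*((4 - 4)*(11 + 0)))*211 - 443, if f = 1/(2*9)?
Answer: -443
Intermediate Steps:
f = 1/18 ≈ 0.055556
(f*((4 - 4)*(11 + 0)))*211 - 443 = (((4 - 4)*(11 + 0))/18)*211 - 443 = ((0*11)/18)*211 - 443 = ((1/18)*0)*211 - 443 = 0*211 - 443 = 0 - 443 = -443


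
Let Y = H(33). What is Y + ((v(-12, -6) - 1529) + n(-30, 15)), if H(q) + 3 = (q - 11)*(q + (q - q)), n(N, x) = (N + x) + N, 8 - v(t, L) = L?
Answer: -837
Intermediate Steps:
v(t, L) = 8 - L
n(N, x) = x + 2*N
H(q) = -3 + q*(-11 + q) (H(q) = -3 + (q - 11)*(q + (q - q)) = -3 + (-11 + q)*(q + 0) = -3 + (-11 + q)*q = -3 + q*(-11 + q))
Y = 723 (Y = -3 + 33**2 - 11*33 = -3 + 1089 - 363 = 723)
Y + ((v(-12, -6) - 1529) + n(-30, 15)) = 723 + (((8 - 1*(-6)) - 1529) + (15 + 2*(-30))) = 723 + (((8 + 6) - 1529) + (15 - 60)) = 723 + ((14 - 1529) - 45) = 723 + (-1515 - 45) = 723 - 1560 = -837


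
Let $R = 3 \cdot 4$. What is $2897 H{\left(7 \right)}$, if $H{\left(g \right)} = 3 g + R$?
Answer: $95601$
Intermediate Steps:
$R = 12$
$H{\left(g \right)} = 12 + 3 g$ ($H{\left(g \right)} = 3 g + 12 = 12 + 3 g$)
$2897 H{\left(7 \right)} = 2897 \left(12 + 3 \cdot 7\right) = 2897 \left(12 + 21\right) = 2897 \cdot 33 = 95601$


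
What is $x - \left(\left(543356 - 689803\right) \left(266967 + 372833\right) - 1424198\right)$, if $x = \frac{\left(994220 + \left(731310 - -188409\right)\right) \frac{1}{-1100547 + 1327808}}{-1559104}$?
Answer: $\frac{33199482610210997148973}{354323534144} \approx 9.3698 \cdot 10^{10}$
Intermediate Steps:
$x = - \frac{1913939}{354323534144}$ ($x = \frac{994220 + \left(731310 + 188409\right)}{227261} \left(- \frac{1}{1559104}\right) = \left(994220 + 919719\right) \frac{1}{227261} \left(- \frac{1}{1559104}\right) = 1913939 \cdot \frac{1}{227261} \left(- \frac{1}{1559104}\right) = \frac{1913939}{227261} \left(- \frac{1}{1559104}\right) = - \frac{1913939}{354323534144} \approx -5.4017 \cdot 10^{-6}$)
$x - \left(\left(543356 - 689803\right) \left(266967 + 372833\right) - 1424198\right) = - \frac{1913939}{354323534144} - \left(\left(543356 - 689803\right) \left(266967 + 372833\right) - 1424198\right) = - \frac{1913939}{354323534144} - \left(\left(-146447\right) 639800 - 1424198\right) = - \frac{1913939}{354323534144} - \left(-93696790600 - 1424198\right) = - \frac{1913939}{354323534144} - -93698214798 = - \frac{1913939}{354323534144} + 93698214798 = \frac{33199482610210997148973}{354323534144}$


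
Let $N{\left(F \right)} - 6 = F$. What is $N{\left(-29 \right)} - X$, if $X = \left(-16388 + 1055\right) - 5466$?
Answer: $20776$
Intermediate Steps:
$N{\left(F \right)} = 6 + F$
$X = -20799$ ($X = -15333 - 5466 = -20799$)
$N{\left(-29 \right)} - X = \left(6 - 29\right) - -20799 = -23 + 20799 = 20776$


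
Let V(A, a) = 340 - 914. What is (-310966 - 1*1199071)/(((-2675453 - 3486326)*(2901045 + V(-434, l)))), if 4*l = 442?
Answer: 11527/136427948839 ≈ 8.4491e-8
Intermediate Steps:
l = 221/2 (l = (1/4)*442 = 221/2 ≈ 110.50)
V(A, a) = -574
(-310966 - 1*1199071)/(((-2675453 - 3486326)*(2901045 + V(-434, l)))) = (-310966 - 1*1199071)/(((-2675453 - 3486326)*(2901045 - 574))) = (-310966 - 1199071)/((-6161779*2900471)) = -1510037/(-17872061297909) = -1510037*(-1/17872061297909) = 11527/136427948839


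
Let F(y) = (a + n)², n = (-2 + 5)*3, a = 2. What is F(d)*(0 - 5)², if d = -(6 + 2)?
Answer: 3025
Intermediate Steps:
n = 9 (n = 3*3 = 9)
d = -8 (d = -1*8 = -8)
F(y) = 121 (F(y) = (2 + 9)² = 11² = 121)
F(d)*(0 - 5)² = 121*(0 - 5)² = 121*(-5)² = 121*25 = 3025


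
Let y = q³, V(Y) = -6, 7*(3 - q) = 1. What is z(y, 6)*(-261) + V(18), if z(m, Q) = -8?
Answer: 2082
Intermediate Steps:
q = 20/7 (q = 3 - ⅐*1 = 3 - ⅐ = 20/7 ≈ 2.8571)
y = 8000/343 (y = (20/7)³ = 8000/343 ≈ 23.324)
z(y, 6)*(-261) + V(18) = -8*(-261) - 6 = 2088 - 6 = 2082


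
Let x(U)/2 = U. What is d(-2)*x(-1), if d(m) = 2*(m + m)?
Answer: 16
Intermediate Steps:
d(m) = 4*m (d(m) = 2*(2*m) = 4*m)
x(U) = 2*U
d(-2)*x(-1) = (4*(-2))*(2*(-1)) = -8*(-2) = 16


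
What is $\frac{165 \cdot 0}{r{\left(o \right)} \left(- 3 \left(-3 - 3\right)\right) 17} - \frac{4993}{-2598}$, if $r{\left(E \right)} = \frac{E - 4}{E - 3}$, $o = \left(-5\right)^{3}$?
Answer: $\frac{4993}{2598} \approx 1.9219$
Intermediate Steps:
$o = -125$
$r{\left(E \right)} = \frac{-4 + E}{-3 + E}$
$\frac{165 \cdot 0}{r{\left(o \right)} \left(- 3 \left(-3 - 3\right)\right) 17} - \frac{4993}{-2598} = \frac{165 \cdot 0}{\frac{-4 - 125}{-3 - 125} \left(- 3 \left(-3 - 3\right)\right) 17} - \frac{4993}{-2598} = \frac{0}{\frac{1}{-128} \left(-129\right) \left(\left(-3\right) \left(-6\right)\right) 17} - - \frac{4993}{2598} = \frac{0}{\left(- \frac{1}{128}\right) \left(-129\right) 18 \cdot 17} + \frac{4993}{2598} = \frac{0}{\frac{129}{128} \cdot 18 \cdot 17} + \frac{4993}{2598} = \frac{0}{\frac{1161}{64} \cdot 17} + \frac{4993}{2598} = \frac{0}{\frac{19737}{64}} + \frac{4993}{2598} = 0 \cdot \frac{64}{19737} + \frac{4993}{2598} = 0 + \frac{4993}{2598} = \frac{4993}{2598}$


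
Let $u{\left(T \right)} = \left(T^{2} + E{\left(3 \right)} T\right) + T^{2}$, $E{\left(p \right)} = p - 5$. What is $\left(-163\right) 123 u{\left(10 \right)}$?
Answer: $-3608820$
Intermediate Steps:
$E{\left(p \right)} = -5 + p$
$u{\left(T \right)} = - 2 T + 2 T^{2}$ ($u{\left(T \right)} = \left(T^{2} + \left(-5 + 3\right) T\right) + T^{2} = \left(T^{2} - 2 T\right) + T^{2} = - 2 T + 2 T^{2}$)
$\left(-163\right) 123 u{\left(10 \right)} = \left(-163\right) 123 \cdot 2 \cdot 10 \left(-1 + 10\right) = - 20049 \cdot 2 \cdot 10 \cdot 9 = \left(-20049\right) 180 = -3608820$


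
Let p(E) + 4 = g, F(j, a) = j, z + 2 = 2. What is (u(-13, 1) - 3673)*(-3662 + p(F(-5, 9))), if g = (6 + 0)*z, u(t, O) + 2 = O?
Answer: 13468884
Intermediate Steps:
z = 0 (z = -2 + 2 = 0)
u(t, O) = -2 + O
g = 0 (g = (6 + 0)*0 = 6*0 = 0)
p(E) = -4 (p(E) = -4 + 0 = -4)
(u(-13, 1) - 3673)*(-3662 + p(F(-5, 9))) = ((-2 + 1) - 3673)*(-3662 - 4) = (-1 - 3673)*(-3666) = -3674*(-3666) = 13468884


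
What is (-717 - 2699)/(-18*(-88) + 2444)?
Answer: -854/1007 ≈ -0.84806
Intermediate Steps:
(-717 - 2699)/(-18*(-88) + 2444) = -3416/(1584 + 2444) = -3416/4028 = -3416*1/4028 = -854/1007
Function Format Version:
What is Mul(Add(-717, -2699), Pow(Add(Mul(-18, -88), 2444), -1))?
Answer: Rational(-854, 1007) ≈ -0.84806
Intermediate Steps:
Mul(Add(-717, -2699), Pow(Add(Mul(-18, -88), 2444), -1)) = Mul(-3416, Pow(Add(1584, 2444), -1)) = Mul(-3416, Pow(4028, -1)) = Mul(-3416, Rational(1, 4028)) = Rational(-854, 1007)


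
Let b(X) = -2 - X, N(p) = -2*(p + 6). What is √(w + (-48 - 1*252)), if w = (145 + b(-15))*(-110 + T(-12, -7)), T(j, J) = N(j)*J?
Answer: 2*I*√7738 ≈ 175.93*I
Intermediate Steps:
N(p) = -12 - 2*p (N(p) = -2*(6 + p) = -12 - 2*p)
T(j, J) = J*(-12 - 2*j) (T(j, J) = (-12 - 2*j)*J = J*(-12 - 2*j))
w = -30652 (w = (145 + (-2 - 1*(-15)))*(-110 - 2*(-7)*(6 - 12)) = (145 + (-2 + 15))*(-110 - 2*(-7)*(-6)) = (145 + 13)*(-110 - 84) = 158*(-194) = -30652)
√(w + (-48 - 1*252)) = √(-30652 + (-48 - 1*252)) = √(-30652 + (-48 - 252)) = √(-30652 - 300) = √(-30952) = 2*I*√7738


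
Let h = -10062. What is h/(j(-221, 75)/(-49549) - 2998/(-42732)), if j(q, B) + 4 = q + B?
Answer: -10652276503908/77478851 ≈ -1.3749e+5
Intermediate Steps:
j(q, B) = -4 + B + q (j(q, B) = -4 + (q + B) = -4 + (B + q) = -4 + B + q)
h/(j(-221, 75)/(-49549) - 2998/(-42732)) = -10062/((-4 + 75 - 221)/(-49549) - 2998/(-42732)) = -10062/(-150*(-1/49549) - 2998*(-1/42732)) = -10062/(150/49549 + 1499/21366) = -10062/77478851/1058663934 = -10062*1058663934/77478851 = -10652276503908/77478851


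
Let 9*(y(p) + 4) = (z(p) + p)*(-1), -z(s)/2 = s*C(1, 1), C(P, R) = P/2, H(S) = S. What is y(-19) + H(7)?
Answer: 3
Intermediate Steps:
C(P, R) = P/2 (C(P, R) = P*(½) = P/2)
z(s) = -s (z(s) = -2*s*(½)*1 = -2*s/2 = -s)
y(p) = -4 (y(p) = -4 + ((-p + p)*(-1))/9 = -4 + (0*(-1))/9 = -4 + (⅑)*0 = -4 + 0 = -4)
y(-19) + H(7) = -4 + 7 = 3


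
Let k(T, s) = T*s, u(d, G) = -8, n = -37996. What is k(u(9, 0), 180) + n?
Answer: -39436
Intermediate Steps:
k(u(9, 0), 180) + n = -8*180 - 37996 = -1440 - 37996 = -39436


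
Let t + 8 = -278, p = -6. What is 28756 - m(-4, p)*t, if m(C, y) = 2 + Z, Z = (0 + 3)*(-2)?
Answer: 27612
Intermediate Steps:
Z = -6 (Z = 3*(-2) = -6)
t = -286 (t = -8 - 278 = -286)
m(C, y) = -4 (m(C, y) = 2 - 6 = -4)
28756 - m(-4, p)*t = 28756 - (-4)*(-286) = 28756 - 1*1144 = 28756 - 1144 = 27612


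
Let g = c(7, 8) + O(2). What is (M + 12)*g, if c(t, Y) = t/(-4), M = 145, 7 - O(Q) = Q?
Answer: 2041/4 ≈ 510.25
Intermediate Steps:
O(Q) = 7 - Q
c(t, Y) = -t/4 (c(t, Y) = t*(-¼) = -t/4)
g = 13/4 (g = -¼*7 + (7 - 1*2) = -7/4 + (7 - 2) = -7/4 + 5 = 13/4 ≈ 3.2500)
(M + 12)*g = (145 + 12)*(13/4) = 157*(13/4) = 2041/4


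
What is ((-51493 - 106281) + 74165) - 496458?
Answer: -580067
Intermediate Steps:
((-51493 - 106281) + 74165) - 496458 = (-157774 + 74165) - 496458 = -83609 - 496458 = -580067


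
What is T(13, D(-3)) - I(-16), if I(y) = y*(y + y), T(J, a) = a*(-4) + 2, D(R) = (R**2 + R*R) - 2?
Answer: -574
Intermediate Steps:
D(R) = -2 + 2*R**2 (D(R) = (R**2 + R**2) - 2 = 2*R**2 - 2 = -2 + 2*R**2)
T(J, a) = 2 - 4*a (T(J, a) = -4*a + 2 = 2 - 4*a)
I(y) = 2*y**2 (I(y) = y*(2*y) = 2*y**2)
T(13, D(-3)) - I(-16) = (2 - 4*(-2 + 2*(-3)**2)) - 2*(-16)**2 = (2 - 4*(-2 + 2*9)) - 2*256 = (2 - 4*(-2 + 18)) - 1*512 = (2 - 4*16) - 512 = (2 - 64) - 512 = -62 - 512 = -574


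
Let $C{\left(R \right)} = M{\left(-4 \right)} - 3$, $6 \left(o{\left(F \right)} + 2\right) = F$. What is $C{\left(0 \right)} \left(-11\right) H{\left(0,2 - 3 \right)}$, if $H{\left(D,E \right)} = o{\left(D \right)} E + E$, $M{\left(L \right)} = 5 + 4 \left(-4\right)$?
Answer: $154$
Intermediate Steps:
$o{\left(F \right)} = -2 + \frac{F}{6}$
$M{\left(L \right)} = -11$ ($M{\left(L \right)} = 5 - 16 = -11$)
$C{\left(R \right)} = -14$ ($C{\left(R \right)} = -11 - 3 = -14$)
$H{\left(D,E \right)} = E + E \left(-2 + \frac{D}{6}\right)$ ($H{\left(D,E \right)} = \left(-2 + \frac{D}{6}\right) E + E = E \left(-2 + \frac{D}{6}\right) + E = E + E \left(-2 + \frac{D}{6}\right)$)
$C{\left(0 \right)} \left(-11\right) H{\left(0,2 - 3 \right)} = \left(-14\right) \left(-11\right) \frac{\left(2 - 3\right) \left(-6 + 0\right)}{6} = 154 \cdot \frac{1}{6} \left(2 - 3\right) \left(-6\right) = 154 \cdot \frac{1}{6} \left(-1\right) \left(-6\right) = 154 \cdot 1 = 154$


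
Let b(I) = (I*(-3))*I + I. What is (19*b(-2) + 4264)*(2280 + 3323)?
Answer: 22400794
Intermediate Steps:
b(I) = I - 3*I**2 (b(I) = (-3*I)*I + I = -3*I**2 + I = I - 3*I**2)
(19*b(-2) + 4264)*(2280 + 3323) = (19*(-2*(1 - 3*(-2))) + 4264)*(2280 + 3323) = (19*(-2*(1 + 6)) + 4264)*5603 = (19*(-2*7) + 4264)*5603 = (19*(-14) + 4264)*5603 = (-266 + 4264)*5603 = 3998*5603 = 22400794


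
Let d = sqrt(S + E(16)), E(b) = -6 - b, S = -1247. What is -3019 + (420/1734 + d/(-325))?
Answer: -872421/289 - 3*I*sqrt(141)/325 ≈ -3018.8 - 0.10961*I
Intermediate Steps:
d = 3*I*sqrt(141) (d = sqrt(-1247 + (-6 - 1*16)) = sqrt(-1247 + (-6 - 16)) = sqrt(-1247 - 22) = sqrt(-1269) = 3*I*sqrt(141) ≈ 35.623*I)
-3019 + (420/1734 + d/(-325)) = -3019 + (420/1734 + (3*I*sqrt(141))/(-325)) = -3019 + (420*(1/1734) + (3*I*sqrt(141))*(-1/325)) = -3019 + (70/289 - 3*I*sqrt(141)/325) = -872421/289 - 3*I*sqrt(141)/325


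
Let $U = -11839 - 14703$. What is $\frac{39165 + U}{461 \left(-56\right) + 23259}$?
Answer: $- \frac{12623}{2557} \approx -4.9366$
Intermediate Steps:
$U = -26542$
$\frac{39165 + U}{461 \left(-56\right) + 23259} = \frac{39165 - 26542}{461 \left(-56\right) + 23259} = \frac{12623}{-25816 + 23259} = \frac{12623}{-2557} = 12623 \left(- \frac{1}{2557}\right) = - \frac{12623}{2557}$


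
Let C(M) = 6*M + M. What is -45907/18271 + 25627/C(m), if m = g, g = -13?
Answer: -67486922/237523 ≈ -284.13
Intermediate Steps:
m = -13
C(M) = 7*M
-45907/18271 + 25627/C(m) = -45907/18271 + 25627/((7*(-13))) = -45907*1/18271 + 25627/(-91) = -45907/18271 + 25627*(-1/91) = -45907/18271 - 3661/13 = -67486922/237523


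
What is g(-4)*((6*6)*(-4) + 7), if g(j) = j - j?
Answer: 0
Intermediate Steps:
g(j) = 0
g(-4)*((6*6)*(-4) + 7) = 0*((6*6)*(-4) + 7) = 0*(36*(-4) + 7) = 0*(-144 + 7) = 0*(-137) = 0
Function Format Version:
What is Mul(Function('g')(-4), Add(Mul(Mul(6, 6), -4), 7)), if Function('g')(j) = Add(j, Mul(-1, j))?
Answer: 0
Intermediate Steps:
Function('g')(j) = 0
Mul(Function('g')(-4), Add(Mul(Mul(6, 6), -4), 7)) = Mul(0, Add(Mul(Mul(6, 6), -4), 7)) = Mul(0, Add(Mul(36, -4), 7)) = Mul(0, Add(-144, 7)) = Mul(0, -137) = 0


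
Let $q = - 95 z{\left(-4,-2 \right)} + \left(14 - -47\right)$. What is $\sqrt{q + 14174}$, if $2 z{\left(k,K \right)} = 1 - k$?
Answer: $\frac{\sqrt{55990}}{2} \approx 118.31$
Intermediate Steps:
$z{\left(k,K \right)} = \frac{1}{2} - \frac{k}{2}$ ($z{\left(k,K \right)} = \frac{1 - k}{2} = \frac{1}{2} - \frac{k}{2}$)
$q = - \frac{353}{2}$ ($q = - 95 \left(\frac{1}{2} - -2\right) + \left(14 - -47\right) = - 95 \left(\frac{1}{2} + 2\right) + \left(14 + 47\right) = \left(-95\right) \frac{5}{2} + 61 = - \frac{475}{2} + 61 = - \frac{353}{2} \approx -176.5$)
$\sqrt{q + 14174} = \sqrt{- \frac{353}{2} + 14174} = \sqrt{\frac{27995}{2}} = \frac{\sqrt{55990}}{2}$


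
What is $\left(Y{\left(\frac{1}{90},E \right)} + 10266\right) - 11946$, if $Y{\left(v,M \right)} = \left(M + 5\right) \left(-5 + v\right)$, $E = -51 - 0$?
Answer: $- \frac{65273}{45} \approx -1450.5$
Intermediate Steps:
$E = -51$ ($E = -51 + \left(-40 + 40\right) = -51 + 0 = -51$)
$Y{\left(v,M \right)} = \left(-5 + v\right) \left(5 + M\right)$ ($Y{\left(v,M \right)} = \left(5 + M\right) \left(-5 + v\right) = \left(-5 + v\right) \left(5 + M\right)$)
$\left(Y{\left(\frac{1}{90},E \right)} + 10266\right) - 11946 = \left(\left(-25 - -255 + \frac{5}{90} - \frac{51}{90}\right) + 10266\right) - 11946 = \left(\left(-25 + 255 + 5 \cdot \frac{1}{90} - \frac{17}{30}\right) + 10266\right) - 11946 = \left(\left(-25 + 255 + \frac{1}{18} - \frac{17}{30}\right) + 10266\right) - 11946 = \left(\frac{10327}{45} + 10266\right) - 11946 = \frac{472297}{45} - 11946 = - \frac{65273}{45}$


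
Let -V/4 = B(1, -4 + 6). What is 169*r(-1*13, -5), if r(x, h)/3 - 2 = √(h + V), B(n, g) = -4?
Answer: 1014 + 507*√11 ≈ 2695.5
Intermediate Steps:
V = 16 (V = -4*(-4) = 16)
r(x, h) = 6 + 3*√(16 + h) (r(x, h) = 6 + 3*√(h + 16) = 6 + 3*√(16 + h))
169*r(-1*13, -5) = 169*(6 + 3*√(16 - 5)) = 169*(6 + 3*√11) = 1014 + 507*√11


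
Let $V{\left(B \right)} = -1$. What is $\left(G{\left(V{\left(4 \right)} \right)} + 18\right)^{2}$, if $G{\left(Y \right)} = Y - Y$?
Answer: $324$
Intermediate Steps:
$G{\left(Y \right)} = 0$
$\left(G{\left(V{\left(4 \right)} \right)} + 18\right)^{2} = \left(0 + 18\right)^{2} = 18^{2} = 324$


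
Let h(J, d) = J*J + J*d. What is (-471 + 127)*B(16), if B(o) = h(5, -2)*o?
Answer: -82560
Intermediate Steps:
h(J, d) = J**2 + J*d
B(o) = 15*o (B(o) = (5*(5 - 2))*o = (5*3)*o = 15*o)
(-471 + 127)*B(16) = (-471 + 127)*(15*16) = -344*240 = -82560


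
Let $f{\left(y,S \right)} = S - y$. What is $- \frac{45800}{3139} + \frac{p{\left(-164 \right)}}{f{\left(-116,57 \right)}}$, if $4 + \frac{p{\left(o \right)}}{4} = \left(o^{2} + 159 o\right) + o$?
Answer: $\frac{263112}{543047} \approx 0.48451$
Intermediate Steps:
$p{\left(o \right)} = -16 + 4 o^{2} + 640 o$ ($p{\left(o \right)} = -16 + 4 \left(\left(o^{2} + 159 o\right) + o\right) = -16 + 4 \left(o^{2} + 160 o\right) = -16 + \left(4 o^{2} + 640 o\right) = -16 + 4 o^{2} + 640 o$)
$- \frac{45800}{3139} + \frac{p{\left(-164 \right)}}{f{\left(-116,57 \right)}} = - \frac{45800}{3139} + \frac{-16 + 4 \left(-164\right)^{2} + 640 \left(-164\right)}{57 - -116} = \left(-45800\right) \frac{1}{3139} + \frac{-16 + 4 \cdot 26896 - 104960}{57 + 116} = - \frac{45800}{3139} + \frac{-16 + 107584 - 104960}{173} = - \frac{45800}{3139} + 2608 \cdot \frac{1}{173} = - \frac{45800}{3139} + \frac{2608}{173} = \frac{263112}{543047}$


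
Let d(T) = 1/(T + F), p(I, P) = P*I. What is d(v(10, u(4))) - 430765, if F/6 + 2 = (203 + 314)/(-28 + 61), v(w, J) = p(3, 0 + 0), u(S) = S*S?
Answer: -35322729/82 ≈ -4.3077e+5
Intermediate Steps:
u(S) = S**2
p(I, P) = I*P
v(w, J) = 0 (v(w, J) = 3*(0 + 0) = 3*0 = 0)
F = 82 (F = -12 + 6*((203 + 314)/(-28 + 61)) = -12 + 6*(517/33) = -12 + 6*(517*(1/33)) = -12 + 6*(47/3) = -12 + 94 = 82)
d(T) = 1/(82 + T) (d(T) = 1/(T + 82) = 1/(82 + T))
d(v(10, u(4))) - 430765 = 1/(82 + 0) - 430765 = 1/82 - 430765 = -35322729/82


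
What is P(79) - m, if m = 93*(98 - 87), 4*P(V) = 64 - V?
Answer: -4107/4 ≈ -1026.8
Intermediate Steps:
P(V) = 16 - V/4 (P(V) = (64 - V)/4 = 16 - V/4)
m = 1023 (m = 93*11 = 1023)
P(79) - m = (16 - ¼*79) - 1*1023 = (16 - 79/4) - 1023 = -15/4 - 1023 = -4107/4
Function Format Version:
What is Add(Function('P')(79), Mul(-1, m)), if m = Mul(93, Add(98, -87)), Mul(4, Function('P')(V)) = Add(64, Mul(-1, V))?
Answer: Rational(-4107, 4) ≈ -1026.8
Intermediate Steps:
Function('P')(V) = Add(16, Mul(Rational(-1, 4), V)) (Function('P')(V) = Mul(Rational(1, 4), Add(64, Mul(-1, V))) = Add(16, Mul(Rational(-1, 4), V)))
m = 1023 (m = Mul(93, 11) = 1023)
Add(Function('P')(79), Mul(-1, m)) = Add(Add(16, Mul(Rational(-1, 4), 79)), Mul(-1, 1023)) = Add(Add(16, Rational(-79, 4)), -1023) = Add(Rational(-15, 4), -1023) = Rational(-4107, 4)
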